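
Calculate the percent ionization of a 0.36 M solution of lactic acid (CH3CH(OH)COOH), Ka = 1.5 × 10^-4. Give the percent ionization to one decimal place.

2.0%

CH3CH(OH)COOH ⇌ CH3CH(OH)COO- + H+; let x = [H+] at equilibrium.
x ≈ √(Ka·C₀) = √(1.5 × 10^-4 × 0.36) = 7.35 × 10^-3 M
% ionization = x/C₀ × 100% = 7.35 × 10^-3/0.36 × 100% = 2.0%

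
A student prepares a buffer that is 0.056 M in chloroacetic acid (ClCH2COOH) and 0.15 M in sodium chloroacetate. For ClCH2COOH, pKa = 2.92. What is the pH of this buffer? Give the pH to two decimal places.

pH = 3.35

Henderson–Hasselbalch: pH = pKa + log([ClCH2COO-]/[ClCH2COOH]) = 2.92 + log(0.15/0.056)
pH = 2.92 + (+0.428) = 3.35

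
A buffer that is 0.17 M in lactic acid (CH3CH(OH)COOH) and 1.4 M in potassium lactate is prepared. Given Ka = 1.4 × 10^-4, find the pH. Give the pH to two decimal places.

pKa = −log(1.4 × 10^-4) = 3.854
Using pH = pKa + log([base]/[acid]) with [base]/[acid] = 1.4/0.17:
pH = 3.854 + (+0.916) = 4.77

pH = 4.77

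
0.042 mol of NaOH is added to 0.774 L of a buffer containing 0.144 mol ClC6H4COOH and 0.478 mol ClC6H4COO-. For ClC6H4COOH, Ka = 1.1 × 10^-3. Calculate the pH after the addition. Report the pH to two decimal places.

pH = 3.67

OH- converts ClC6H4COOH to ClC6H4COO-: ClC6H4COOH → 0.102 mol, ClC6H4COO- → 0.52 mol.
pKa = −log(1.1 × 10^-3) = 2.959
pH = pKa + log(n_ClC6H4COO-/n_ClC6H4COOH) = 2.959 + log(0.52/0.102) = 2.959 + (+0.707)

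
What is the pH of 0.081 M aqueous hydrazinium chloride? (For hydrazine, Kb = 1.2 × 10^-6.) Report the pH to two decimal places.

N2H5+ is the conjugate acid of the weak base N2H4.
Ka = Kw/Kb = 1.0×10^-14 / 1.2 × 10^-6 = 8.33 × 10^-9
Let x = [H+] at equilibrium. Ka = x²/(0.081 − x).
Since Ka ≪ C₀, x ≈ √(Ka·C₀) = 2.60 × 10^-5 M.
pH = −log[H+] = −log(2.60 × 10^-5) = 4.59

pH = 4.59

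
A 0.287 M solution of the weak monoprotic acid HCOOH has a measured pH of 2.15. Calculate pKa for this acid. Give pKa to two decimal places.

pKa = 3.75

[H+] = 10^(-2.15) = 7.08 × 10^-3 M
At equilibrium [HA] = 0.287 − 7.08 × 10^-3 = 2.80 × 10^-1 M
Ka = [H+][A-]/[HA] = (7.08 × 10^-3)² / 2.80 × 10^-1 = 1.79 × 10^-4
pKa = -log(1.79 × 10^-4) = 3.75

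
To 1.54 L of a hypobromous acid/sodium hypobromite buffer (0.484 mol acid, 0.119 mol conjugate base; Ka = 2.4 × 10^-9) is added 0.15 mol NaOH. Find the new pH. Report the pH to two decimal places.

pH = 8.53

OH- converts HOBr to OBr-: HOBr → 0.334 mol, OBr- → 0.269 mol.
pKa = −log(2.4 × 10^-9) = 8.620
Henderson–Hasselbalch with mole ratio 0.269/0.334: pH = 8.620 + (-0.094)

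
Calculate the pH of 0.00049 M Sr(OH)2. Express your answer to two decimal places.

Sr(OH)2 is a strong base (each formula unit releases 2 OH-); [OH-] = 0.00098 M.
pOH = -log(0.00098) = 3.01
pH = 14.00 - 3.01 = 10.99

pH = 10.99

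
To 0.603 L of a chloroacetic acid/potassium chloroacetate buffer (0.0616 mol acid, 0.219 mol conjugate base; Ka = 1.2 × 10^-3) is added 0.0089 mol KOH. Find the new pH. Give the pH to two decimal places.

pH = 3.56

After neutralization: n(ClCH2COOH) = 0.0527 mol, n(ClCH2COO-) = 0.228 mol.
pKa = −log(1.2 × 10^-3) = 2.921
Henderson–Hasselbalch with mole ratio 0.228/0.0527: pH = 2.921 + (+0.636)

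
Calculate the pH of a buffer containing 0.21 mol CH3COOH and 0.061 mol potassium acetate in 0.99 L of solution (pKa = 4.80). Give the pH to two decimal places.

pH = pKa + log([A⁻]/[HA]) = 4.80 + log(0.061/0.21)
pH = 4.80 + (-0.537) = 4.26

pH = 4.26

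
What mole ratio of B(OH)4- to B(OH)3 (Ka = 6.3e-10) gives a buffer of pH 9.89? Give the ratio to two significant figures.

ratio = 4.9

pKa = -log(6.3 × 10^-10) = 9.201
pH = pKa + log(r) ⇒ log(r) = 9.89 − 9.201 = +0.689
r = [B(OH)4-]/[B(OH)3] = 10^(+0.689) = 4.89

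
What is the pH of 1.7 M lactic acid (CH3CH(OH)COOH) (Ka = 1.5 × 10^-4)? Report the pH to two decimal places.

pH = 1.80

CH3CH(OH)COOH ⇌ CH3CH(OH)COO- + H+
From the ICE table, Ka = [H+]²/(1.7 − [H+]) = 1.5 × 10^-4.
Neglecting [H+] in the denominator: [H+] = √(1.5 × 10^-4 × 1.7) = 1.60 × 10^-2 M
([H+]/C₀ = 0.94% < 5%, so the approximation holds.)
pH = −log(1.60 × 10^-2) = 1.80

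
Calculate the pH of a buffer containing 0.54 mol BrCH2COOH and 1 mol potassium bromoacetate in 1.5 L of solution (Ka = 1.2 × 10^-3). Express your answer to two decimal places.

pH = 3.19

pKa = −log(1.2 × 10^-3) = 2.921
Henderson–Hasselbalch: pH = pKa + log([BrCH2COO-]/[BrCH2COOH]) = 2.921 + log(1/0.54)
pH = 2.921 + (+0.268) = 3.19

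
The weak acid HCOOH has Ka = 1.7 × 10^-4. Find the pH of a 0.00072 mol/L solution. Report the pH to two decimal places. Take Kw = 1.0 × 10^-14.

pH = 3.56

HCOOH ⇌ HCOO- + H+
Ka = x²/(0.00072 − x) = 1.7 × 10^-4
x is not negligible relative to C₀; solve x² + 0.00017·x − 1.22e-07 = 0.
x = (−Ka + √(Ka² + 4·Ka·C₀))/2 = 2.75 × 10^-4 M
pH = −log[H+] = −log(2.75 × 10^-4) = 3.56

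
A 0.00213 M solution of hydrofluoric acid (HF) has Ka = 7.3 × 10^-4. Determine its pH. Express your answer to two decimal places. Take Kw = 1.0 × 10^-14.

HF ⇌ F- + H+
Ka = x²/(0.00213 − x) = 7.3 × 10^-4
The 5% rule fails; solving x² + Ka·x − Ka·C₀ = 0 exactly:
x = (−Ka + √(Ka² + 4·Ka·C₀))/2 = 9.34 × 10^-4 M
pH = −log(9.34 × 10^-4) = 3.03

pH = 3.03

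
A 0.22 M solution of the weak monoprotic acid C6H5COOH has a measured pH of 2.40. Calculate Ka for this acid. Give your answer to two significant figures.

[H+] = 10^(-2.40) = 3.98 × 10^-3 M
At equilibrium [HA] = 0.22 − 3.98 × 10^-3 = 2.16 × 10^-1 M
Ka = [H+][A-]/[HA] = (3.98 × 10^-3)² / 2.16 × 10^-1 = 7.3 × 10^-5

Ka = 7.3 × 10^-5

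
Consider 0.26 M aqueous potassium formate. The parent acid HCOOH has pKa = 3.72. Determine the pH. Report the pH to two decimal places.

pH = 8.57

HCOO- is the conjugate base of the weak acid HCOOH.
Ka = 10^(−3.72) = 1.91 × 10^-4
Kb = Kw/Ka = 1.0×10^-14 / 1.91 × 10^-4 = 5.24 × 10^-11
From the ICE table, Kb = x²/(0.26 − x) = 5.24 × 10^-11.
Neglecting x in the denominator: x = √(5.24 × 10^-11 × 0.26) = 3.69 × 10^-6 M
pOH = 5.43, so pH = 14.00 − pOH = 8.57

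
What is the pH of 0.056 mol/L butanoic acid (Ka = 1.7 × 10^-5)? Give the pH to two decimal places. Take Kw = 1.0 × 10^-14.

pH = 3.01

CH3(CH2)2COOH ⇌ CH3(CH2)2COO- + H+
Ka = [H+]²/(0.056 − [H+]) = 1.7 × 10^-5
Since Ka ≪ C₀, [H+] ≈ √(Ka·C₀) = 9.76 × 10^-4 M.
pH = −log(9.76 × 10^-4) = 3.01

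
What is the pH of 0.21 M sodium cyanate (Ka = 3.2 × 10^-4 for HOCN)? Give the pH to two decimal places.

OCN- is the conjugate base of the weak acid HOCN.
Kb = Kw/Ka = 1.0×10^-14 / 3.2 × 10^-4 = 3.12 × 10^-11
Kb = x²/(0.21 − x) = 3.12 × 10^-11
Since Kb ≪ C₀, x ≈ √(Kb·C₀) = 2.56 × 10^-6 M.
pOH = 5.59, so pH = 14.00 − pOH = 8.41

pH = 8.41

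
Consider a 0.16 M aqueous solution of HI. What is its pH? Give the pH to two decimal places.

pH = 0.80

HI is a strong acid and dissociates completely, so [H+] = 0.16 M.
pH = -log(0.16) = 0.80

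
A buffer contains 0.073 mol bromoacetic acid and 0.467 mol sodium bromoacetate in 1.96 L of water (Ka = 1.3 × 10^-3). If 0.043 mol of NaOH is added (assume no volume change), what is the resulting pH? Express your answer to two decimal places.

After neutralization: n(BrCH2COOH) = 0.03 mol, n(BrCH2COO-) = 0.51 mol.
pKa = −log(1.3 × 10^-3) = 2.886
Henderson–Hasselbalch with mole ratio 0.51/0.03: pH = 2.886 + (+1.230)

pH = 4.12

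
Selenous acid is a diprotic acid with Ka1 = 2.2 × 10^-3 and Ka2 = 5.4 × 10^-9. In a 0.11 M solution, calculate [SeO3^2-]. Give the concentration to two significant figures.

First ionization gives [H+] ≈ [HSeO3-] = 1.45 × 10^-2 M.
Second step: Ka2 = [H+][SeO3^2-]/[HSeO3-] ≈ [SeO3^2-] (since [H+] ≈ [HSeO3-]).
So [SeO3^2-] ≈ Ka2.

5.4 × 10^-9 M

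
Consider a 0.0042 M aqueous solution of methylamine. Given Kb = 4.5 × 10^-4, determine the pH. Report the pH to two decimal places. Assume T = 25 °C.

pH = 11.07

CH3NH2 + H2O ⇌ CH3NH3+ + OH-
Kb = [OH-]²/(0.0042 − [OH-]) = 4.5 × 10^-4
Here C₀/Kb ≈ 9.33, so the small-[OH-] approximation fails. Use the quadratic:
[OH-] = (−Kb + √(Kb² + 4·Kb·C₀))/2 = 1.17 × 10^-3 M
pOH = 2.93, so pH = 14.00 − pOH = 11.07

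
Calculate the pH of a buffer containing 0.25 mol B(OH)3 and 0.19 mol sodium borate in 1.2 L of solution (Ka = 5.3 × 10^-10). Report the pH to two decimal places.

pKa = −log(5.3 × 10^-10) = 9.276
Henderson–Hasselbalch: pH = pKa + log([B(OH)4-]/[B(OH)3]) = 9.276 + log(0.19/0.25)
pH = 9.276 + (-0.119) = 9.16

pH = 9.16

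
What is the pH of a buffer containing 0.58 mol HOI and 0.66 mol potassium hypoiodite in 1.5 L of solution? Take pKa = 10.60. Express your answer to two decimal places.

pH = 10.66

pH = pKa + log([A⁻]/[HA]) = 10.60 + log(0.66/0.58)
pH = 10.60 + (+0.056) = 10.66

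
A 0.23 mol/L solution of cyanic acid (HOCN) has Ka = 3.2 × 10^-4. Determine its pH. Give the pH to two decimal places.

HOCN ⇌ OCN- + H+
Ka = [H+]²/(0.23 − [H+]) = 3.2 × 10^-4
Neglecting [H+] in the denominator: [H+] = √(3.2 × 10^-4 × 0.23) = 8.58 × 10^-3 M
pH = −log[H+] = −log(8.58 × 10^-3) = 2.07

pH = 2.07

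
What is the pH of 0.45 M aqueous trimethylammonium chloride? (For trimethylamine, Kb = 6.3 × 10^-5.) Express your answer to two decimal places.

(CH3)3NH+ is the conjugate acid of the weak base (CH3)3N.
Ka = Kw/Kb = 1.0×10^-14 / 6.3 × 10^-5 = 1.59 × 10^-10
From the ICE table, Ka = [H+]²/(0.45 − [H+]) = 1.59 × 10^-10.
Neglecting [H+] in the denominator: [H+] = √(1.59 × 10^-10 × 0.45) = 8.46 × 10^-6 M
Check: 0.0019% ionized — well under 5%, approximation valid.
pH = −log[H+] = −log(8.46 × 10^-6) = 5.07

pH = 5.07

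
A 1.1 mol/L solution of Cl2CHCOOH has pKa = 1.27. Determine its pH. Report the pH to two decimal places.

Cl2CHCOOH ⇌ Cl2CHCOO- + H+
Ka = 10^(−1.27) = 5.37 × 10^-2
Let x = [H+] at equilibrium. Ka = x²/(1.1 − x).
Here C₀/Ka ≈ 20.5, so the small-x approximation fails. Use the quadratic:
x = (−Ka + √(Ka² + 4·Ka·C₀))/2 = 2.18 × 10^-1 M
pH = −log[H+] = −log(2.18 × 10^-1) = 0.66

pH = 0.66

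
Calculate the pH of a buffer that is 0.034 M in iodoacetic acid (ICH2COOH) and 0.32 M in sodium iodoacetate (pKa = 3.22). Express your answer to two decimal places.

Using pH = pKa + log([base]/[acid]) with [base]/[acid] = 0.32/0.034:
pH = 3.22 + (+0.974) = 4.19

pH = 4.19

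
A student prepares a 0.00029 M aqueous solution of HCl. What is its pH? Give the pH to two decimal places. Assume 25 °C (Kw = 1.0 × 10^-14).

HCl is a strong acid and dissociates completely, so [H+] = 0.00029 M.
pH = -log(0.00029) = 3.54

pH = 3.54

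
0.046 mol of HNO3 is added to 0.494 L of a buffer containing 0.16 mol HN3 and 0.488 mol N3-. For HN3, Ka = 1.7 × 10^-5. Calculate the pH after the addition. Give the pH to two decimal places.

pH = 5.10

After neutralization: n(HN3) = 0.206 mol, n(N3-) = 0.442 mol.
pKa = −log(1.7 × 10^-5) = 4.770
pH = pKa + log([A⁻]/[HA]) = 4.770 + log(0.442/0.206) = 4.770 +0.332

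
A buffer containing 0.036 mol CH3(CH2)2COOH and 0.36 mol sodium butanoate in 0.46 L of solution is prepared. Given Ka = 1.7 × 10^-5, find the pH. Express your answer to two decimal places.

pH = 5.77

pKa = −log(1.7 × 10^-5) = 4.770
pH = pKa + log([A⁻]/[HA]) = 4.770 + log(0.36/0.036)
pH = 4.770 + (+1.000) = 5.77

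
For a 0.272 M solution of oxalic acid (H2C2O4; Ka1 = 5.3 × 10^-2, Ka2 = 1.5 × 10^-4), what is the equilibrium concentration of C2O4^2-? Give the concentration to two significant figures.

1.5 × 10^-4 M

First ionization gives [H+] ≈ [HC2O4-] = 9.65 × 10^-2 M.
Second step: Ka2 = [H+][C2O4^2-]/[HC2O4-] ≈ [C2O4^2-] (since [H+] ≈ [HC2O4-]).
So [C2O4^2-] ≈ Ka2.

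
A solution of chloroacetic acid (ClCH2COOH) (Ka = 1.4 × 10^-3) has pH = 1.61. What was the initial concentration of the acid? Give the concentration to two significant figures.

[H+] = 10^(-1.61) = 2.45 × 10^-2 M = x
Ka = x²/(C₀ − x) ⇒ C₀ = x + x²/Ka
C₀ = 2.45 × 10^-2 + (2.45 × 10^-2)²/(1.4 × 10^-3) = 4.53 × 10^-1 M

C₀ = 4.5 × 10^-1 M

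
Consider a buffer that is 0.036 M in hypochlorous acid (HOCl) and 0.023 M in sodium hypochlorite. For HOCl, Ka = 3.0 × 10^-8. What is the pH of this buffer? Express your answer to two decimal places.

pKa = −log(3.0 × 10^-8) = 7.523
pH = pKa + log([A⁻]/[HA]) = 7.523 + log(0.023/0.036)
pH = 7.523 + (-0.195) = 7.33

pH = 7.33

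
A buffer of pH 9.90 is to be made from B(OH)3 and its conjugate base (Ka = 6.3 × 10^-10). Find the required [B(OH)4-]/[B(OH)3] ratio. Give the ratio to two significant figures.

ratio = 5.0

pKa = -log(6.3 × 10^-10) = 9.201
pH = pKa + log(r) ⇒ log(r) = 9.90 − 9.201 = +0.699
r = [B(OH)4-]/[B(OH)3] = 10^(+0.699) = 5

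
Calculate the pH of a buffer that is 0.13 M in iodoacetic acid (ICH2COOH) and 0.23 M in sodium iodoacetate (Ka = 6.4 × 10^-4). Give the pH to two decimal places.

pH = 3.44

pKa = −log(6.4 × 10^-4) = 3.194
Henderson–Hasselbalch: pH = pKa + log([ICH2COO-]/[ICH2COOH]) = 3.194 + log(0.23/0.13)
pH = 3.194 + (+0.248) = 3.44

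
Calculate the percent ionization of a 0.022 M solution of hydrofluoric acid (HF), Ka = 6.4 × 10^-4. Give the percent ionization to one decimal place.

15.7%

HF ⇌ F- + H+; let x = [H+] at equilibrium.
Ka = x²/(C₀ − x); solving the quadratic gives x = 3.45 × 10^-3 M.
% ionization = x/C₀ × 100% = 3.45 × 10^-3/0.022 × 100% = 15.7%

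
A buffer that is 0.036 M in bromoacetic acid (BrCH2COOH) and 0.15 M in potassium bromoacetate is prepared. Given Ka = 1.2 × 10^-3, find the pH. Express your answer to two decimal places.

pH = 3.54

pKa = −log(1.2 × 10^-3) = 2.921
Using pH = pKa + log([base]/[acid]) with [base]/[acid] = 0.15/0.036:
pH = 2.921 + (+0.620) = 3.54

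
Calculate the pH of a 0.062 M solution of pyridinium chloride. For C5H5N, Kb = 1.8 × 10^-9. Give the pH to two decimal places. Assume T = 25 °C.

pH = 3.23

C5H5NH+ is the conjugate acid of the weak base C5H5N.
Ka = Kw/Kb = 1.0×10^-14 / 1.8 × 10^-9 = 5.56 × 10^-6
Let x = [H+] at equilibrium. Ka = x²/(0.062 − x).
Since Ka ≪ C₀, x ≈ √(Ka·C₀) = 5.87 × 10^-4 M.
(x/C₀ = 0.95% < 5%, so the approximation holds.)
pH = −log[H+] = −log(5.87 × 10^-4) = 3.23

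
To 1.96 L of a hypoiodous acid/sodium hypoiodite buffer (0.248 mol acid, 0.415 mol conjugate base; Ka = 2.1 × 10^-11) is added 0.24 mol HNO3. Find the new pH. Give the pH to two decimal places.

pH = 10.23

After neutralization: n(HOI) = 0.488 mol, n(OI-) = 0.175 mol.
pKa = −log(2.1 × 10^-11) = 10.678
pH = pKa + log([A⁻]/[HA]) = 10.678 + log(0.175/0.488) = 10.678 -0.445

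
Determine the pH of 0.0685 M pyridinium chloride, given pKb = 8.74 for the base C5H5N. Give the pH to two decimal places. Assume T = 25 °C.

pH = 3.21

C5H5NH+ is the conjugate acid of the weak base C5H5N.
Kb = 10^(−8.74) = 1.82 × 10^-9
Ka = Kw/Kb = 1.0×10^-14 / 1.82 × 10^-9 = 5.49 × 10^-6
Ka = [H+]²/(0.0685 − [H+]) = 5.49 × 10^-6
Assume [H+] ≪ 0.0685: [H+] ≈ √(5.49 × 10^-6 × 0.0685) = 6.13 × 10^-4 M
pH = −log(6.13 × 10^-4) = 3.21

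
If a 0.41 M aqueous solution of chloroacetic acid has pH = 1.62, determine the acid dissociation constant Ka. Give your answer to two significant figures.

[H+] = 10^(-1.62) = 2.40 × 10^-2 M
At equilibrium [HA] = 0.41 − 2.40 × 10^-2 = 3.86 × 10^-1 M
Ka = [H+][A-]/[HA] = (2.40 × 10^-2)² / 3.86 × 10^-1 = 1.5 × 10^-3

Ka = 1.5 × 10^-3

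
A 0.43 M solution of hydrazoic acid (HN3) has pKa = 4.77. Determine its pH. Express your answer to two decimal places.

pH = 2.57

HN3 ⇌ N3- + H+
Ka = 10^(−4.77) = 1.70 × 10^-5
Ka = [H+]²/(0.43 − [H+]) = 1.70 × 10^-5
Since Ka ≪ C₀, [H+] ≈ √(Ka·C₀) = 2.70 × 10^-3 M.
pH = −log[H+] = −log(2.70 × 10^-3) = 2.57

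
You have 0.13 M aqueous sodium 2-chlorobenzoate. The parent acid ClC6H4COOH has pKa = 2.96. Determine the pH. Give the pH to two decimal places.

pH = 8.04

ClC6H4COO- is the conjugate base of the weak acid ClC6H4COOH.
Ka = 10^(−2.96) = 1.10 × 10^-3
Kb = Kw/Ka = 1.0×10^-14 / 1.10 × 10^-3 = 9.09 × 10^-12
Let x = [OH-] at equilibrium. Kb = x²/(0.13 − x).
Since Kb ≪ C₀, x ≈ √(Kb·C₀) = 1.09 × 10^-6 M.
pOH = 5.96, so pH = 14.00 − pOH = 8.04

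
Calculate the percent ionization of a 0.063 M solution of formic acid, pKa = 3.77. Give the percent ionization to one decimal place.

HCOOH ⇌ HCOO- + H+; let x = [H+] at equilibrium.
Ka = 10^(−3.77) = 1.70 × 10^-4
Ka = x²/(C₀ − x); solving the quadratic gives x = 3.19 × 10^-3 M.
% ionization = x/C₀ × 100% = 3.19 × 10^-3/0.063 × 100% = 5.1%

5.1%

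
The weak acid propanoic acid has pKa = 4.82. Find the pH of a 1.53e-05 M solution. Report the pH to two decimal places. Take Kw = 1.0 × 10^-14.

CH3CH2COOH ⇌ CH3CH2COO- + H+
Ka = 10^(−4.82) = 1.51 × 10^-5
From the ICE table, Ka = [H+]²/(1.53e-05 − [H+]) = 1.51 × 10^-5.
[H+] is not negligible relative to C₀; solve [H+]² + 1.51e-05·[H+] − 2.31e-10 = 0.
[H+] = (−Ka + √(Ka² + 4·Ka·C₀))/2 = 9.42 × 10^-6 M
pH = −log(9.42 × 10^-6) = 5.03

pH = 5.03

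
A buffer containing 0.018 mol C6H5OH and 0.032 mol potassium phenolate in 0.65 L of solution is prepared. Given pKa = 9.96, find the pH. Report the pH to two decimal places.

pH = 10.21

Using pH = pKa + log([base]/[acid]) with [base]/[acid] = 0.032/0.018:
pH = 9.96 + (+0.250) = 10.21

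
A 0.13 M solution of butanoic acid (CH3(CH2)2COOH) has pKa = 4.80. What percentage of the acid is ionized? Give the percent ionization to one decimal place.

1.1%

CH3(CH2)2COOH ⇌ CH3(CH2)2COO- + H+; let x = [H+] at equilibrium.
Ka = 10^(−4.80) = 1.58 × 10^-5
x ≈ √(Ka·C₀) = √(1.58 × 10^-5 × 0.13) = 1.43 × 10^-3 M
Fraction ionized = 1.43 × 10^-3 / 0.13 = 0.0110 → 1.1%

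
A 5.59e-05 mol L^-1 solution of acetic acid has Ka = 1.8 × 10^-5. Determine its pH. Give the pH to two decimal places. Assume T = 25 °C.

pH = 4.62

CH3COOH ⇌ CH3COO- + H+
From the ICE table, Ka = [H+]²/(5.59e-05 − [H+]) = 1.8 × 10^-5.
[H+] is not negligible relative to C₀; solve [H+]² + 1.8e-05·[H+] − 1.01e-09 = 0.
[H+] = (−Ka + √(Ka² + 4·Ka·C₀))/2 = 2.40 × 10^-5 M
pH = −log[H+] = −log(2.40 × 10^-5) = 4.62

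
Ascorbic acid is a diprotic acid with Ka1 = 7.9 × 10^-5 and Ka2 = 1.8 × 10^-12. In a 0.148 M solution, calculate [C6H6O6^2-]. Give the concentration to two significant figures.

1.8 × 10^-12 M

First ionization gives [H+] ≈ [HC6H6O6-] = 3.42 × 10^-3 M.
Second step: Ka2 = [H+][C6H6O6^2-]/[HC6H6O6-] ≈ [C6H6O6^2-] (since [H+] ≈ [HC6H6O6-]).
So [C6H6O6^2-] ≈ Ka2.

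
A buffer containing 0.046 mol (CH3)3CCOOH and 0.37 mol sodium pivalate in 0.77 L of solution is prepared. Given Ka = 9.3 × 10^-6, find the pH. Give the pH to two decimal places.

pH = 5.94

pKa = −log(9.3 × 10^-6) = 5.032
pH = pKa + log([A⁻]/[HA]) = 5.032 + log(0.37/0.046)
pH = 5.032 + (+0.905) = 5.94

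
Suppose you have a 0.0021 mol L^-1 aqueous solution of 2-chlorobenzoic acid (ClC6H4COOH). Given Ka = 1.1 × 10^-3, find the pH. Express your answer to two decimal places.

ClC6H4COOH ⇌ ClC6H4COO- + H+
Let x = [H+] at equilibrium. Ka = x²/(0.0021 − x).
x is not negligible relative to C₀; solve x² + 0.0011·x − 2.31e-06 = 0.
x = [−0.0011 + √(0.0011² + 9.24e-06)]/2 = 1.07 × 10^-3 M
pH = −log[H+] = −log(1.07 × 10^-3) = 2.97

pH = 2.97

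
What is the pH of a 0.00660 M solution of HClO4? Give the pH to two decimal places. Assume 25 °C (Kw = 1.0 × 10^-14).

HClO4 is a strong acid and dissociates completely, so [H+] = 0.00660 M.
pH = -log(0.0066) = 2.18

pH = 2.18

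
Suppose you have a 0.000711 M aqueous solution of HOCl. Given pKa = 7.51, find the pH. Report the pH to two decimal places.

HOCl ⇌ OCl- + H+
Ka = 10^(−7.51) = 3.09 × 10^-8
From the ICE table, Ka = x²/(0.000711 − x) = 3.09 × 10^-8.
Assume x ≪ 0.000711: x ≈ √(3.09 × 10^-8 × 0.000711) = 4.69 × 10^-6 M
(x/C₀ = 0.66% < 5%, so the approximation holds.)
pH = −log(4.69 × 10^-6) = 5.33

pH = 5.33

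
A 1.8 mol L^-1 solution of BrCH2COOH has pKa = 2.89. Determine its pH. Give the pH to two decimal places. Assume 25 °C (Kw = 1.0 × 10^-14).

pH = 1.32

BrCH2COOH ⇌ BrCH2COO- + H+
Ka = 10^(−2.89) = 1.29 × 10^-3
From the ICE table, Ka = [H+]²/(1.8 − [H+]) = 1.29 × 10^-3.
Assume [H+] ≪ 1.8: [H+] ≈ √(1.29 × 10^-3 × 1.8) = 4.82 × 10^-2 M
Check: 2.7% ionized — well under 5%, approximation valid.
pH = −log[H+] = −log(4.82 × 10^-2) = 1.32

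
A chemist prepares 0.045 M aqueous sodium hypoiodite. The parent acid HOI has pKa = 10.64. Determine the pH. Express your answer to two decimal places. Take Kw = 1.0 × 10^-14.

pH = 11.63

OI- is the conjugate base of the weak acid HOI.
Ka = 10^(−10.64) = 2.29 × 10^-11
Kb = Kw/Ka = 1.0×10^-14 / 2.29 × 10^-11 = 4.37 × 10^-4
From the ICE table, Kb = [OH-]²/(0.045 − [OH-]) = 4.37 × 10^-4.
[OH-] is not negligible relative to C₀; solve [OH-]² + 0.000437·[OH-] − 1.97e-05 = 0.
[OH-] = [−0.000437 + √(0.000437² + 7.87e-05)]/2 = 4.22 × 10^-3 M
pOH = −log(4.22 × 10^-3) = 2.37; pH = 14.00 − 2.37 = 11.63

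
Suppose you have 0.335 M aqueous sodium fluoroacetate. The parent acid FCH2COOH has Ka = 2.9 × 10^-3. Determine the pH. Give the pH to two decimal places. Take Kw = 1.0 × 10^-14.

FCH2COO- is the conjugate base of the weak acid FCH2COOH.
Kb = Kw/Ka = 1.0×10^-14 / 2.9 × 10^-3 = 3.45 × 10^-12
Kb = [OH-]²/(0.335 − [OH-]) = 3.45 × 10^-12
Since Kb ≪ C₀, [OH-] ≈ √(Kb·C₀) = 1.08 × 10^-6 M.
([OH-]/C₀ = 0.00032% < 5%, so the approximation holds.)
pOH = 5.97, so pH = 14.00 − pOH = 8.03

pH = 8.03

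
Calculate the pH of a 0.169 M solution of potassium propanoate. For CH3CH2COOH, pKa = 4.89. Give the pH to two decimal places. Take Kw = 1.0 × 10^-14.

CH3CH2COO- is the conjugate base of the weak acid CH3CH2COOH.
Ka = 10^(−4.89) = 1.29 × 10^-5
Kb = Kw/Ka = 1.0×10^-14 / 1.29 × 10^-5 = 7.75 × 10^-10
From the ICE table, Kb = [OH-]²/(0.169 − [OH-]) = 7.75 × 10^-10.
Since Kb ≪ C₀, [OH-] ≈ √(Kb·C₀) = 1.14 × 10^-5 M.
([OH-]/C₀ = 0.0068% < 5%, so the approximation holds.)
pOH = −log(1.14 × 10^-5) = 4.94; pH = 14.00 − 4.94 = 9.06

pH = 9.06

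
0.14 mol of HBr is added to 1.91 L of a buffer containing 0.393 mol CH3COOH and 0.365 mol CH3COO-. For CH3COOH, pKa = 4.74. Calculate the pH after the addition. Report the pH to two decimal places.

pH = 4.37

After neutralization: n(CH3COOH) = 0.533 mol, n(CH3COO-) = 0.225 mol.
pH = pKa + log(n_CH3COO-/n_CH3COOH) = 4.74 + log(0.225/0.533) = 4.74 + (-0.375)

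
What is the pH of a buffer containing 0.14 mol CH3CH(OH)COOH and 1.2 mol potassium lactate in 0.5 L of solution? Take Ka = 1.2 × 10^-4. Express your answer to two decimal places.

pH = 4.85

pKa = −log(1.2 × 10^-4) = 3.921
Henderson–Hasselbalch: pH = pKa + log([CH3CH(OH)COO-]/[CH3CH(OH)COOH]) = 3.921 + log(1.2/0.14)
pH = 3.921 + (+0.933) = 4.85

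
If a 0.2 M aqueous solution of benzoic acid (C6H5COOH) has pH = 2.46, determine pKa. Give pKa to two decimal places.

pKa = 4.21

[H+] = 10^(-2.46) = 3.47 × 10^-3 M
At equilibrium [HA] = 0.2 − 3.47 × 10^-3 = 1.97 × 10^-1 M
Ka = [H+][A-]/[HA] = (3.47 × 10^-3)² / 1.97 × 10^-1 = 6.11 × 10^-5
pKa = -log(6.11 × 10^-5) = 4.21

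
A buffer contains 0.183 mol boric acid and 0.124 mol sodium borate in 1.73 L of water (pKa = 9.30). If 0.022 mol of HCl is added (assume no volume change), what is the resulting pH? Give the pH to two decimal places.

After neutralization: n(B(OH)3) = 0.205 mol, n(B(OH)4-) = 0.102 mol.
pH = pKa + log(n_B(OH)4-/n_B(OH)3) = 9.30 + log(0.102/0.205) = 9.30 + (-0.303)

pH = 9.00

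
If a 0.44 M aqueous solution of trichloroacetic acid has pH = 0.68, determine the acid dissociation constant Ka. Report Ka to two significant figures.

Ka = 1.9 × 10^-1

[H+] = 10^(-0.68) = 2.09 × 10^-1 M
At equilibrium [HA] = 0.44 − 2.09 × 10^-1 = 2.31 × 10^-1 M
Ka = [H+][A-]/[HA] = (2.09 × 10^-1)² / 2.31 × 10^-1 = 1.9 × 10^-1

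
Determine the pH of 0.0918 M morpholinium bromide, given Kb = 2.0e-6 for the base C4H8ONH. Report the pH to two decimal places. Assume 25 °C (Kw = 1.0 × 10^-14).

C4H8ONH2+ is the conjugate acid of the weak base C4H8ONH.
Ka = Kw/Kb = 1.0×10^-14 / 2.0 × 10^-6 = 5.00 × 10^-9
Ka = [H+]²/(0.0918 − [H+]) = 5.00 × 10^-9
Neglecting [H+] in the denominator: [H+] = √(5.00 × 10^-9 × 0.0918) = 2.14 × 10^-5 M
pH = −log(2.14 × 10^-5) = 4.67

pH = 4.67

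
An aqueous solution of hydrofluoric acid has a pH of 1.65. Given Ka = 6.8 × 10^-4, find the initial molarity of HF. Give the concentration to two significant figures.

C₀ = 7.6 × 10^-1 M

[H+] = 10^(-1.65) = 2.24 × 10^-2 M = x
Ka = x²/(C₀ − x) ⇒ C₀ = x + x²/Ka
C₀ = 2.24 × 10^-2 + (2.24 × 10^-2)²/(6.8 × 10^-4) = 7.60 × 10^-1 M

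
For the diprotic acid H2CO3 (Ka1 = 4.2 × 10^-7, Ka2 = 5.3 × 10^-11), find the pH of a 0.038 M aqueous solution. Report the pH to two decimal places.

Ka1 ≫ Ka2, so treat the first dissociation as the only significant source of H+.
Ka1 = x²/(0.038 − x) = 4.2 × 10^-7
x ≈ √(4.2 × 10^-7 × 0.038) = 1.26 × 10^-4 M
pH = −log(1.26 × 10^-4) = 3.90

pH = 3.90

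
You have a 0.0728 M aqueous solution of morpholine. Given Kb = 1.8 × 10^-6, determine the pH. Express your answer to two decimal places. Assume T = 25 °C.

C4H8ONH + H2O ⇌ C4H8ONH2+ + OH-
Let x = [OH-] at equilibrium. Kb = x²/(0.0728 − x).
Assume x ≪ 0.0728: x ≈ √(1.8 × 10^-6 × 0.0728) = 3.62 × 10^-4 M
(x/C₀ = 0.5% < 5%, so the approximation holds.)
pOH = 3.44, so pH = 14.00 − pOH = 10.56

pH = 10.56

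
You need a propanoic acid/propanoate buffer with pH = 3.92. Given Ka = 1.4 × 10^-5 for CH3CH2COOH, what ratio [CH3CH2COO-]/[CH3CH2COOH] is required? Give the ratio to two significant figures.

pKa = -log(1.4 × 10^-5) = 4.854
pH = pKa + log(r) ⇒ log(r) = 3.92 − 4.854 = -0.934
r = [CH3CH2COO-]/[CH3CH2COOH] = 10^(-0.934) = 0.116

ratio = 0.12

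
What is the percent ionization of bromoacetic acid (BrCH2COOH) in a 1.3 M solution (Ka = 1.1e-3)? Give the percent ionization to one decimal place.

BrCH2COOH ⇌ BrCH2COO- + H+; let x = [H+] at equilibrium.
x ≈ √(Ka·C₀) = √(1.1 × 10^-3 × 1.3) = 3.78 × 10^-2 M
Fraction ionized = 3.78 × 10^-2 / 1.3 = 0.0291 → 2.9%

2.9%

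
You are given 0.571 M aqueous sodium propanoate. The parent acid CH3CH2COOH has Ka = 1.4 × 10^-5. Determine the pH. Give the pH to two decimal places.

CH3CH2COO- is the conjugate base of the weak acid CH3CH2COOH.
Kb = Kw/Ka = 1.0×10^-14 / 1.4 × 10^-5 = 7.14 × 10^-10
From the ICE table, Kb = [OH-]²/(0.571 − [OH-]) = 7.14 × 10^-10.
Assume [OH-] ≪ 0.571: [OH-] ≈ √(7.14 × 10^-10 × 0.571) = 2.02 × 10^-5 M
Check: 0.0035% ionized — well under 5%, approximation valid.
pOH = −log(2.02 × 10^-5) = 4.69; pH = 14.00 − 4.69 = 9.31

pH = 9.31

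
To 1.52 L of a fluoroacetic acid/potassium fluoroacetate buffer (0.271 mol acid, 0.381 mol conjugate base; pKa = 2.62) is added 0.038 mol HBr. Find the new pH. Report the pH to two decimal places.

pH = 2.67

After neutralization: n(FCH2COOH) = 0.309 mol, n(FCH2COO-) = 0.343 mol.
pH = pKa + log(n_FCH2COO-/n_FCH2COOH) = 2.62 + log(0.343/0.309) = 2.62 + (+0.045)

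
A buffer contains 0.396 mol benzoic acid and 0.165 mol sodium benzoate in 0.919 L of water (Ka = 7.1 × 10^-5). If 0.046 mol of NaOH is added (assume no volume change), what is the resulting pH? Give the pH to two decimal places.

pH = 3.93

OH- converts C6H5COOH to C6H5COO-: C6H5COOH → 0.35 mol, C6H5COO- → 0.211 mol.
pKa = −log(7.1 × 10^-5) = 4.149
Henderson–Hasselbalch with mole ratio 0.211/0.35: pH = 4.149 + (-0.220)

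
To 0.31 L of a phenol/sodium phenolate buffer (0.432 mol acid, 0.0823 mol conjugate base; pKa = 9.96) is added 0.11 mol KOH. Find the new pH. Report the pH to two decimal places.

pH = 9.74

After neutralization: n(C6H5OH) = 0.322 mol, n(C6H5O-) = 0.192 mol.
Henderson–Hasselbalch with mole ratio 0.192/0.322: pH = 9.96 + (-0.225)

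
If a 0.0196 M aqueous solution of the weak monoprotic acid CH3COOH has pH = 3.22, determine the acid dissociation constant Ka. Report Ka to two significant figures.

Ka = 1.9 × 10^-5

[H+] = 10^(-3.22) = 6.03 × 10^-4 M
At equilibrium [HA] = 0.0196 − 6.03 × 10^-4 = 1.90 × 10^-2 M
Ka = [H+][A-]/[HA] = (6.03 × 10^-4)² / 1.90 × 10^-2 = 1.9 × 10^-5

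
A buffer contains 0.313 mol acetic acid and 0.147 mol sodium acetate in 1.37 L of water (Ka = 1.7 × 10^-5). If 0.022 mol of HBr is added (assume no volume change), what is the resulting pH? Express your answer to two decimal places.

pH = 4.34

Added H+ converts CH3COO- to CH3COOH: CH3COOH → 0.335 mol, CH3COO- → 0.125 mol.
pKa = −log(1.7 × 10^-5) = 4.770
Henderson–Hasselbalch with mole ratio 0.125/0.335: pH = 4.770 + (-0.428)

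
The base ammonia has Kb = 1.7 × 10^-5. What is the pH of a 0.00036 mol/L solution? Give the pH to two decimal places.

pH = 9.85

NH3 + H2O ⇌ NH4+ + OH-
Kb = x²/(0.00036 − x) = 1.7 × 10^-5
Here C₀/Kb ≈ 21.2, so the small-x approximation fails. Use the quadratic:
x = [−1.7e-05 + √(1.7e-05² + 2.45e-08)]/2 = 7.02 × 10^-5 M
pOH = −log(7.02 × 10^-5) = 4.15; pH = 14.00 − 4.15 = 9.85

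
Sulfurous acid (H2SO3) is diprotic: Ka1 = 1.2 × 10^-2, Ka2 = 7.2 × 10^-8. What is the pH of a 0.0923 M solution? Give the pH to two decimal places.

pH = 1.56

Since Ka1 ≫ Ka2, the first ionization dominates [H+].
Ka1 = x²/(0.0923 − x) = 1.2 × 10^-2
Solving the quadratic: x = (−Ka1 + √(Ka1² + 4·Ka1·C₀))/2 = 2.78 × 10^-2 M
pH = −log(2.78 × 10^-2) = 1.56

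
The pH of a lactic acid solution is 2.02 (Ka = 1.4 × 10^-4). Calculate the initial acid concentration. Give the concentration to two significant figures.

[H+] = 10^(-2.02) = 9.55 × 10^-3 M = x
Ka = x²/(C₀ − x) ⇒ C₀ = x + x²/Ka
C₀ = 9.55 × 10^-3 + (9.55 × 10^-3)²/(1.4 × 10^-4) = 6.61 × 10^-1 M

C₀ = 6.6 × 10^-1 M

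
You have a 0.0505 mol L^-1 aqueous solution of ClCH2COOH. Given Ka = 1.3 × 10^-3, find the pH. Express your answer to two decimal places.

ClCH2COOH ⇌ ClCH2COO- + H+
Let x = [H+] at equilibrium. Ka = x²/(0.0505 − x).
The 5% rule fails; solving x² + Ka·x − Ka·C₀ = 0 exactly:
x = (−Ka + √(Ka² + 4·Ka·C₀))/2 = 7.48 × 10^-3 M
pH = −log[H+] = −log(7.48 × 10^-3) = 2.13

pH = 2.13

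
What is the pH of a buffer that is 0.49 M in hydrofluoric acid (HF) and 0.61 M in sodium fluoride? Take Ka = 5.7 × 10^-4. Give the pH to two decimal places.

pH = 3.34

pKa = −log(5.7 × 10^-4) = 3.244
Using pH = pKa + log([base]/[acid]) with [base]/[acid] = 0.61/0.49:
pH = 3.244 + (+0.095) = 3.34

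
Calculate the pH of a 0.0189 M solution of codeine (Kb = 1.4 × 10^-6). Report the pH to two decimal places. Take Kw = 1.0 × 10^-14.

pH = 10.21

C18H21NO3 + H2O ⇌ C18H22NO3+ + OH-
Kb = x²/(0.0189 − x) = 1.4 × 10^-6
Neglecting x in the denominator: x = √(1.4 × 10^-6 × 0.0189) = 1.63 × 10^-4 M
(x/C₀ = 0.86% < 5%, so the approximation holds.)
pOH = 3.79, so pH = 14.00 − pOH = 10.21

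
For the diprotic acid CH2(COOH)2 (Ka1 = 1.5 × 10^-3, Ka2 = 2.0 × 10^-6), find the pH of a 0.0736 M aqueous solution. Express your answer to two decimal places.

pH = 2.01

Ka1 ≫ Ka2, so treat the first dissociation as the only significant source of H+.
Ka1 = x²/(0.0736 − x) = 1.5 × 10^-3
Solving the quadratic: x = (−Ka1 + √(Ka1² + 4·Ka1·C₀))/2 = 9.78 × 10^-3 M
pH = −log(9.78 × 10^-3) = 2.01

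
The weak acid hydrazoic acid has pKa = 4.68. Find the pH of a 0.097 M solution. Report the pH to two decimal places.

HN3 ⇌ N3- + H+
Ka = 10^(−4.68) = 2.09 × 10^-5
Ka = [H+]²/(0.097 − [H+]) = 2.09 × 10^-5
Since Ka ≪ C₀, [H+] ≈ √(Ka·C₀) = 1.42 × 10^-3 M.
pH = −log[H+] = −log(1.42 × 10^-3) = 2.85

pH = 2.85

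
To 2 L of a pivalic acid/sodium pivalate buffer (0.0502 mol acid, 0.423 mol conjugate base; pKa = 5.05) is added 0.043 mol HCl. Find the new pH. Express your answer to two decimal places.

After neutralization: n((CH3)3CCOOH) = 0.0932 mol, n((CH3)3CCOO-) = 0.38 mol.
pH = pKa + log([A⁻]/[HA]) = 5.05 + log(0.38/0.0932) = 5.05 +0.610

pH = 5.66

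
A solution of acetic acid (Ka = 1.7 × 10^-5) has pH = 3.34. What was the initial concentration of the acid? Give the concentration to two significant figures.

C₀ = 1.3 × 10^-2 M

[H+] = 10^(-3.34) = 4.57 × 10^-4 M = x
Ka = x²/(C₀ − x) ⇒ C₀ = x + x²/Ka
C₀ = 4.57 × 10^-4 + (4.57 × 10^-4)²/(1.7 × 10^-5) = 1.27 × 10^-2 M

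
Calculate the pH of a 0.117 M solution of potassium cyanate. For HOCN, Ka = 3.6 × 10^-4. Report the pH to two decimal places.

OCN- is the conjugate base of the weak acid HOCN.
Kb = Kw/Ka = 1.0×10^-14 / 3.6 × 10^-4 = 2.78 × 10^-11
From the ICE table, Kb = [OH-]²/(0.117 − [OH-]) = 2.78 × 10^-11.
Since Kb ≪ C₀, [OH-] ≈ √(Kb·C₀) = 1.80 × 10^-6 M.
Check: 0.0015% ionized — well under 5%, approximation valid.
pOH = −log(1.80 × 10^-6) = 5.74; pH = 14.00 − 5.74 = 8.26

pH = 8.26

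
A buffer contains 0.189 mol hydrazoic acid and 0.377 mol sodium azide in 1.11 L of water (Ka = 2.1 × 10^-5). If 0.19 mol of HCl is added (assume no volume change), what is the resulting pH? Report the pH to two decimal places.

After neutralization: n(HN3) = 0.379 mol, n(N3-) = 0.187 mol.
pKa = −log(2.1 × 10^-5) = 4.678
pH = pKa + log(n_N3-/n_HN3) = 4.678 + log(0.187/0.379) = 4.678 + (-0.307)

pH = 4.37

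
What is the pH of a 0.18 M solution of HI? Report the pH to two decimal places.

pH = 0.74

HI is a strong acid and dissociates completely, so [H+] = 0.18 M.
pH = -log(0.18) = 0.74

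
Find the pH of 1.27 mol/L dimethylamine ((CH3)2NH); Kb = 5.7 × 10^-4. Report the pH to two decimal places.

pH = 12.43

(CH3)2NH + H2O ⇌ (CH3)2NH2+ + OH-
Kb = x²/(1.27 − x) = 5.7 × 10^-4
Neglecting x in the denominator: x = √(5.7 × 10^-4 × 1.27) = 2.69 × 10^-2 M
pOH = 1.57, so pH = 14.00 − pOH = 12.43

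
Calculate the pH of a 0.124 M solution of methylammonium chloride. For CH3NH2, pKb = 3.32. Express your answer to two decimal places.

pH = 5.79

CH3NH3+ is the conjugate acid of the weak base CH3NH2.
Kb = 10^(−3.32) = 4.79 × 10^-4
Ka = Kw/Kb = 1.0×10^-14 / 4.79 × 10^-4 = 2.09 × 10^-11
From the ICE table, Ka = [H+]²/(0.124 − [H+]) = 2.09 × 10^-11.
Neglecting [H+] in the denominator: [H+] = √(2.09 × 10^-11 × 0.124) = 1.61 × 10^-6 M
Check: 0.0013% ionized — well under 5%, approximation valid.
pH = −log(1.61 × 10^-6) = 5.79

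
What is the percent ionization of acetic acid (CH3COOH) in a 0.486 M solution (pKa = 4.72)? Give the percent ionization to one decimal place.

0.6%

CH3COOH ⇌ CH3COO- + H+; let x = [H+] at equilibrium.
Ka = 10^(−4.72) = 1.91 × 10^-5
x ≈ √(Ka·C₀) = √(1.91 × 10^-5 × 0.486) = 3.05 × 10^-3 M
% ionization = x/C₀ × 100% = 3.05 × 10^-3/0.486 × 100% = 0.6%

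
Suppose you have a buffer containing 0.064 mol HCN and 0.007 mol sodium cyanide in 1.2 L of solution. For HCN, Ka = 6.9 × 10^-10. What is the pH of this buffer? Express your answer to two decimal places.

pKa = −log(6.9 × 10^-10) = 9.161
Using pH = pKa + log([base]/[acid]) with [base]/[acid] = 0.007/0.064:
pH = 9.161 + (-0.961) = 8.20

pH = 8.20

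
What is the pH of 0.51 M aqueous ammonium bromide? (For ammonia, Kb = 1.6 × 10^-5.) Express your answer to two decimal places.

pH = 4.75

NH4+ is the conjugate acid of the weak base NH3.
Ka = Kw/Kb = 1.0×10^-14 / 1.6 × 10^-5 = 6.25 × 10^-10
From the ICE table, Ka = [H+]²/(0.51 − [H+]) = 6.25 × 10^-10.
Neglecting [H+] in the denominator: [H+] = √(6.25 × 10^-10 × 0.51) = 1.79 × 10^-5 M
Check: 0.0035% ionized — well under 5%, approximation valid.
pH = −log[H+] = −log(1.79 × 10^-5) = 4.75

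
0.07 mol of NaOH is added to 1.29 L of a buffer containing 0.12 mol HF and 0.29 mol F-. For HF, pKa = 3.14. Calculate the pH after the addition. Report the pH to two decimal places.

pH = 4.00

After neutralization: n(HF) = 0.05 mol, n(F-) = 0.36 mol.
Henderson–Hasselbalch with mole ratio 0.36/0.05: pH = 3.14 + (+0.857)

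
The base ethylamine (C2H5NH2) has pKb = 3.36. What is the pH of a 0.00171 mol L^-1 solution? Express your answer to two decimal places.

C2H5NH2 + H2O ⇌ C2H5NH3+ + OH-
Kb = 10^(−3.36) = 4.37 × 10^-4
Kb = [OH-]²/(0.00171 − [OH-]) = 4.37 × 10^-4
Here C₀/Kb ≈ 3.91, so the small-[OH-] approximation fails. Use the quadratic:
[OH-] = [−0.000437 + √(0.000437² + 2.99e-06)]/2 = 6.73 × 10^-4 M
pOH = −log(6.73 × 10^-4) = 3.17; pH = 14.00 − 3.17 = 10.83

pH = 10.83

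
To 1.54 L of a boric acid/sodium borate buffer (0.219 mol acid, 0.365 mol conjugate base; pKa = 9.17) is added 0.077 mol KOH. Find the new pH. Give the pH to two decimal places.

pH = 9.66

OH- converts B(OH)3 to B(OH)4-: B(OH)3 → 0.142 mol, B(OH)4- → 0.442 mol.
pH = pKa + log([A⁻]/[HA]) = 9.17 + log(0.442/0.142) = 9.17 +0.493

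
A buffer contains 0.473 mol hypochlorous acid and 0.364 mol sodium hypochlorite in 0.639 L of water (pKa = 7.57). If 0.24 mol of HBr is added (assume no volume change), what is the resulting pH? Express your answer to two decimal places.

Added H+ converts OCl- to HOCl: HOCl → 0.713 mol, OCl- → 0.124 mol.
pH = pKa + log([A⁻]/[HA]) = 7.57 + log(0.124/0.713) = 7.57 -0.760

pH = 6.81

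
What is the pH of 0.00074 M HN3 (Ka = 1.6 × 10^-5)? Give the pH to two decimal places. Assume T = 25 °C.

HN3 ⇌ N3- + H+
Ka = [H+]²/(0.00074 − [H+]) = 1.6 × 10^-5
[H+] is not negligible relative to C₀; solve [H+]² + 1.6e-05·[H+] − 1.18e-08 = 0.
[H+] = (−Ka + √(Ka² + 4·Ka·C₀))/2 = 1.01 × 10^-4 M
pH = −log[H+] = −log(1.01 × 10^-4) = 4.00

pH = 4.00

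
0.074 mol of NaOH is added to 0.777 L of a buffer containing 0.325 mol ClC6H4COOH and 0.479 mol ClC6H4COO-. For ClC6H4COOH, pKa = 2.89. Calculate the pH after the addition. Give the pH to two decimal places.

After neutralization: n(ClC6H4COOH) = 0.251 mol, n(ClC6H4COO-) = 0.553 mol.
Henderson–Hasselbalch with mole ratio 0.553/0.251: pH = 2.89 + (+0.343)

pH = 3.23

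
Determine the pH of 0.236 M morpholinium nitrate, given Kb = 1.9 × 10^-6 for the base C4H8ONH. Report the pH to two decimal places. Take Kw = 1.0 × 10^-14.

C4H8ONH2+ is the conjugate acid of the weak base C4H8ONH.
Ka = Kw/Kb = 1.0×10^-14 / 1.9 × 10^-6 = 5.26 × 10^-9
Let x = [H+] at equilibrium. Ka = x²/(0.236 − x).
Neglecting x in the denominator: x = √(5.26 × 10^-9 × 0.236) = 3.52 × 10^-5 M
pH = −log(3.52 × 10^-5) = 4.45

pH = 4.45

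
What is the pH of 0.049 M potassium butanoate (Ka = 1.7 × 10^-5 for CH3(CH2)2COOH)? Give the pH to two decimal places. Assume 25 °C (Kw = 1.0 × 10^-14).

pH = 8.73

CH3(CH2)2COO- is the conjugate base of the weak acid CH3(CH2)2COOH.
Kb = Kw/Ka = 1.0×10^-14 / 1.7 × 10^-5 = 5.88 × 10^-10
From the ICE table, Kb = x²/(0.049 − x) = 5.88 × 10^-10.
Since Kb ≪ C₀, x ≈ √(Kb·C₀) = 5.37 × 10^-6 M.
Check: 0.011% ionized — well under 5%, approximation valid.
pOH = 5.27, so pH = 14.00 − pOH = 8.73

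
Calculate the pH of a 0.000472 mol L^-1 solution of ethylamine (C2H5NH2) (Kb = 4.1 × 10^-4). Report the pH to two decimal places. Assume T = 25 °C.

pH = 10.45

C2H5NH2 + H2O ⇌ C2H5NH3+ + OH-
From the ICE table, Kb = [OH-]²/(0.000472 − [OH-]) = 4.1 × 10^-4.
[OH-] is not negligible relative to C₀; solve [OH-]² + 0.00041·[OH-] − 1.94e-07 = 0.
[OH-] = [−0.00041 + √(0.00041² + 7.74e-07)]/2 = 2.80 × 10^-4 M
pOH = −log(2.80 × 10^-4) = 3.55; pH = 14.00 − 3.55 = 10.45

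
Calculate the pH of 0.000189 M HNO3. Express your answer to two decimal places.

HNO3 is a strong acid and dissociates completely, so [H+] = 0.000189 M.
pH = -log(0.000189) = 3.72

pH = 3.72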